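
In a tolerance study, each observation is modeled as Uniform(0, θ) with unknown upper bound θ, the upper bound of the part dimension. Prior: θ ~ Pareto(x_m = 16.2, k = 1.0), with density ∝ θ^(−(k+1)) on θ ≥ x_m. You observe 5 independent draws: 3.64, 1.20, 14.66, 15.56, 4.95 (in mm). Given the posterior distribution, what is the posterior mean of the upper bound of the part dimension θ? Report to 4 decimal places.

A Pareto(scale x_m, shape k) prior on the upper bound θ of Uniform(0, θ) is conjugate: posterior is Pareto(max(x_m, max xᵢ), k + n).
Sample maximum = 15.56; prior scale x_m = 16.2 → posterior scale = max = 16.20.
Posterior shape = 1.0 + 5 = 6.0.
E[θ|data] = k·x_m/(k−1) = 6.0·16.20/5.0 = 19.4400.

19.4400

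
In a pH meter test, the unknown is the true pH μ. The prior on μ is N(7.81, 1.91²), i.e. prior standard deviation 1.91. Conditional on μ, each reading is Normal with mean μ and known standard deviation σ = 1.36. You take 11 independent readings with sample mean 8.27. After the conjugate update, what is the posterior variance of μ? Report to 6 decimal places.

For Normal data with known variance σ², a Normal(μ₀, σ₀²) prior on μ is conjugate. Posterior precision = 1/σ₀² + n/σ²; posterior mean is the precision-weighted average of μ₀ and x̄.
σ₀² = 1.91² = 3.6481, σ² = 1.36² = 1.8496; σ² + n·σ₀² = 1.8496 + 11·3.6481 = 41.9787.
Posterior precision = 1/σ₀² + n/σ² = 1/3.6481 + 11/1.8496 = (σ² + n·σ₀²)/(σ₀²σ²) = 41.9787/(3.6481·1.8496); posterior variance σₙ² = σ₀²σ²/(σ² + n·σ₀²) = 3.6481·1.8496/41.9787 = 0.160737.

0.160737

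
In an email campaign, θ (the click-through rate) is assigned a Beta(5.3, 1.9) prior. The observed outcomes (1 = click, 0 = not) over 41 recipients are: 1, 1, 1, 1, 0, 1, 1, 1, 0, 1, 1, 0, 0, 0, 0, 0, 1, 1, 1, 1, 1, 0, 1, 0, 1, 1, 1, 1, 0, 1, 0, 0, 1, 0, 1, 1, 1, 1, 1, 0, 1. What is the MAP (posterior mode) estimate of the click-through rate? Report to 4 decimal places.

The Beta prior is conjugate to a Binomial/Bernoulli likelihood; the update adds successes to α and failures to β.
Posterior: Beta(α+k, β+n−k) = Beta(5.3+27, 1.9+14) = Beta(32.3, 15.9).
Mode of Beta(a,b) for a,b>1 is (a−1)/(a+b−2) = 31.3/46.2 = 0.6775.

0.6775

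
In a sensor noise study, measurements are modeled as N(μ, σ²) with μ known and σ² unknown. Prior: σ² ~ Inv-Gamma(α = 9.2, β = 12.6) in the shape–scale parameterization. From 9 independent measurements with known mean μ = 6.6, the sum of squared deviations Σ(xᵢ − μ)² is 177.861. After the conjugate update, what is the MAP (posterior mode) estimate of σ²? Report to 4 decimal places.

With known mean μ and an Inverse-Gamma(α, β) prior on σ², the Normal likelihood is conjugate: posterior is Inv-Gamma(α + n/2, β + Σ(xᵢ−μ)²/2).
Posterior: Inv-Gamma(9.2 + 9/2, 12.6 + 177.861/2) = Inv-Gamma(13.70, 101.5305).
Mode = β/(α+1) = 101.5305/14.70 = 6.9068.

6.9068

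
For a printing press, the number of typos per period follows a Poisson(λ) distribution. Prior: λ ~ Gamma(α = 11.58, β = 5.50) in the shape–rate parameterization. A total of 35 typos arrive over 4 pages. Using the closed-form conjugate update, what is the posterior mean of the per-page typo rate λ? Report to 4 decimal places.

With a Gamma(shape α, rate β) prior, the Poisson likelihood is conjugate: the posterior is Gamma(α + ΣXᵢ, β + n).
Posterior: Gamma(α+S, β+n) = Gamma(11.58+35, 5.50+4) = Gamma(46.58, 9.50).
Posterior mean = α/β = 46.58/9.50 = 4.9032.

4.9032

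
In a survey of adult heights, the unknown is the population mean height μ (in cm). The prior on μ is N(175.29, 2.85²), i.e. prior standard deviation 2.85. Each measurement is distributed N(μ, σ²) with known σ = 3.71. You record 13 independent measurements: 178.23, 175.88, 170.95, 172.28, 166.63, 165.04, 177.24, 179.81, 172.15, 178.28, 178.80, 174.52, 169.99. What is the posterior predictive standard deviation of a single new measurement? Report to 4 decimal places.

3.8342

For Normal data with known variance σ², a Normal(μ₀, σ₀²) prior on μ is conjugate. Posterior precision = 1/σ₀² + n/σ²; posterior mean is the precision-weighted average of μ₀ and x̄.
σ₀² = 2.85² = 8.1225, σ² = 3.71² = 13.7641; σ² + n·σ₀² = 13.7641 + 13·8.1225 = 119.3566.
Posterior precision = 1/σ₀² + n/σ² = 1/8.1225 + 13/13.7641 = (σ² + n·σ₀²)/(σ₀²σ²) = 119.3566/(8.1225·13.7641); posterior variance σₙ² = σ₀²σ²/(σ² + n·σ₀²) = 8.1225·13.7641/119.3566 = 0.936680.
Predictive variance for one new observation = σₙ² + σ² = 8.1225·13.7641/119.3566 + 13.7641 = σ²·(σ₀² + 119.3566)/119.3566 = 13.7641·127.4791/119.3566 = 14.700780; SD = √(13.7641·127.4791/119.3566) = 3.8342.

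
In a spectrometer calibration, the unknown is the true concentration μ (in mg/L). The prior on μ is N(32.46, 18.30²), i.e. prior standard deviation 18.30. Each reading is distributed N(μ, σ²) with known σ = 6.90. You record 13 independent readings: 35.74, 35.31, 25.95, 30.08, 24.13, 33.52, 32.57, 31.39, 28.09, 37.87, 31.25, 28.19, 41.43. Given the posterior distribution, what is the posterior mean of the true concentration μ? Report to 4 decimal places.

For Normal data with known variance σ², a Normal(μ₀, σ₀²) prior on μ is conjugate. Posterior precision = 1/σ₀² + n/σ²; posterior mean is the precision-weighted average of μ₀ and x̄.
Σxᵢ = 35.74 + 35.31 + 25.95 + 30.08 + 24.13 + 33.52 + 32.57 + 31.39 + 28.09 + 37.87 + 31.25 + 28.19 + 41.43 = 415.52, so n·x̄ = 415.52.
σ₀² = 18.30² = 334.89, σ² = 6.90² = 47.61; σ² + n·σ₀² = 47.61 + 13·334.89 = 4401.18.
Posterior mean = (μ₀/σ₀² + n·x̄/σ²)/(1/σ₀² + n/σ²) = (σ²·μ₀ + σ₀²·n·x̄)/(σ² + n·σ₀²) = (47.61·32.46 + 334.89·415.52)/4401.18 = 140698.9134/4401.18 = 31.9685.

31.9685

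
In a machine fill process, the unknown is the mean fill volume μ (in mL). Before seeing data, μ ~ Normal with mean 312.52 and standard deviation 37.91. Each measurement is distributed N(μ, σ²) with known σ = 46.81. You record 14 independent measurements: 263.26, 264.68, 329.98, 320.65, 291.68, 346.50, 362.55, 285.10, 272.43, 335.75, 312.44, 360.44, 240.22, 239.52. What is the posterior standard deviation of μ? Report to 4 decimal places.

For Normal data with known variance σ², a Normal(μ₀, σ₀²) prior on μ is conjugate. Posterior precision = 1/σ₀² + n/σ²; posterior mean is the precision-weighted average of μ₀ and x̄.
σ₀² = 37.91² = 1437.1681, σ² = 46.81² = 2191.1761; σ² + n·σ₀² = 2191.1761 + 14·1437.1681 = 22311.5295.
Posterior precision = 1/σ₀² + n/σ² = 1/1437.1681 + 14/2191.1761 = (σ² + n·σ₀²)/(σ₀²σ²) = 22311.5295/(1437.1681·2191.1761); posterior variance σₙ² = σ₀²σ²/(σ² + n·σ₀²) = 1437.1681·2191.1761/22311.5295 = 141.141753.
Posterior SD = √σₙ² = √(1437.1681·2191.1761/22311.5295) = 11.8803.

11.8803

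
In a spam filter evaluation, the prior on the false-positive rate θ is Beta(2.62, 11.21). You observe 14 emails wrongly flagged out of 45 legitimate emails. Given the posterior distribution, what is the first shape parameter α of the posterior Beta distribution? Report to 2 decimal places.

The Beta prior is conjugate to a Binomial/Bernoulli likelihood; the update adds successes to α and failures to β.
Posterior: Beta(α+k, β+n−k) = Beta(2.62+14, 11.21+31) = Beta(16.62, 42.21).
Posterior α = 16.62.

16.62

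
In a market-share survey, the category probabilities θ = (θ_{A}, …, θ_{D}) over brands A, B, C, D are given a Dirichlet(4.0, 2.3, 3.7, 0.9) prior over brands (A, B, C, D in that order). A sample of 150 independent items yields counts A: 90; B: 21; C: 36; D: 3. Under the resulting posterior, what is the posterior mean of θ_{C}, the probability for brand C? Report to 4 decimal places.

0.2467

The Dirichlet prior is conjugate to the Multinomial likelihood: each posterior αⱼ = prior αⱼ + observed count nⱼ.
Posterior concentration: (94.0, 23.3, 39.7, 3.9), total = 160.9.
E[θ_{C}|data] = α_{C}/Σα = 39.7/160.9 = 0.2467.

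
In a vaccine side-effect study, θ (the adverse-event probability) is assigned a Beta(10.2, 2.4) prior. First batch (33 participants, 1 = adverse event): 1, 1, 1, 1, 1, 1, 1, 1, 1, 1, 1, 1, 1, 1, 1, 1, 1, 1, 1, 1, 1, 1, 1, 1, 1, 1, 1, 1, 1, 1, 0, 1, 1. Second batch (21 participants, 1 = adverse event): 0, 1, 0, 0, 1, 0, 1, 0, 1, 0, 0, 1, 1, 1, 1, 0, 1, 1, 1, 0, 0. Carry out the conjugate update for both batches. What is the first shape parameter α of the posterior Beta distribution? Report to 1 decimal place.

The Beta prior is conjugate to a Binomial/Bernoulli likelihood; the update adds successes to α and failures to β.
After batch 1: Beta(10.2+32, 2.4+1) = Beta(42.2, 3.4).
After batch 2: Beta(42.2+11, 3.4+10) = Beta(53.2, 13.4).
Posterior α = 53.2.

53.2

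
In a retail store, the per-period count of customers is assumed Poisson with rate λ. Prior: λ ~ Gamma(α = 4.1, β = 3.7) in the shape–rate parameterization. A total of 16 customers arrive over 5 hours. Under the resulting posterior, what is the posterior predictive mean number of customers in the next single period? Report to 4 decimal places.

2.3103

With a Gamma(shape α, rate β) prior, the Poisson likelihood is conjugate: the posterior is Gamma(α + ΣXᵢ, β + n).
Posterior: Gamma(α+S, β+n) = Gamma(4.1+16, 3.7+5) = Gamma(20.1, 8.7).
The predictive distribution for one future period is NegBinom with mean α/β = 2.3103.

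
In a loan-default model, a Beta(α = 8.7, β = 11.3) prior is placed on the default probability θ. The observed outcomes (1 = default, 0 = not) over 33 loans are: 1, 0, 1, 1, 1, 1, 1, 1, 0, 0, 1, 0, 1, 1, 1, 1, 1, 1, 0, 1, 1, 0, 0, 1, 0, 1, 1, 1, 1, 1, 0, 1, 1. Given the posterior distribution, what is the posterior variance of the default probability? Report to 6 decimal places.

0.004376

The Beta prior is conjugate to a Binomial/Bernoulli likelihood; the update adds successes to α and failures to β.
Posterior: Beta(α+k, β+n−k) = Beta(8.7+24, 11.3+9) = Beta(32.7, 20.3).
Var = αβ/((α+β)²(α+β+1)) = 32.7·20.3/(53.0²·54.0) = 0.004376.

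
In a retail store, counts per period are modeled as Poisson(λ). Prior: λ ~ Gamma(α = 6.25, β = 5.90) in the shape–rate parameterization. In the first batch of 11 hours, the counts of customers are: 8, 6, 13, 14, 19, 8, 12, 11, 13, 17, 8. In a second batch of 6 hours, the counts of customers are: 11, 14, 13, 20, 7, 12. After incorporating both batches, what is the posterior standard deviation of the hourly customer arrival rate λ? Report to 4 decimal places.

With a Gamma(shape α, rate β) prior, the Poisson likelihood is conjugate: the posterior is Gamma(α + ΣXᵢ, β + n).
Batch 1: sum of counts S = 129 over n = 11 hours.
After batch 1: Gamma(α+S, β+n) = Gamma(6.25+129, 5.90+11) = Gamma(135.25, 16.90).
Batch 2: sum of counts S = 77 over n = 6 hours.
After batch 2: Gamma(α+S, β+n) = Gamma(135.25+77, 16.90+6) = Gamma(212.25, 22.90).
SD = √α/β = √212.25/22.90 = 0.6362.

0.6362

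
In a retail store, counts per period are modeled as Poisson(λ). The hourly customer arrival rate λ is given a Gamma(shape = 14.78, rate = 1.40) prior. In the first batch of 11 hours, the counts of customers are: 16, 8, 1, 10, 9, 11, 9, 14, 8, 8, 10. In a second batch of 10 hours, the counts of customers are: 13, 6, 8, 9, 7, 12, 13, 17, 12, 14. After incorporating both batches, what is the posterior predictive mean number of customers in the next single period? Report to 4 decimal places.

With a Gamma(shape α, rate β) prior, the Poisson likelihood is conjugate: the posterior is Gamma(α + ΣXᵢ, β + n).
Batch 1: sum of counts S = 104 over n = 11 hours.
After batch 1: Gamma(α+S, β+n) = Gamma(14.78+104, 1.40+11) = Gamma(118.78, 12.40).
Batch 2: sum of counts S = 111 over n = 10 hours.
After batch 2: Gamma(α+S, β+n) = Gamma(118.78+111, 12.40+10) = Gamma(229.78, 22.40).
The predictive distribution for one future period is NegBinom with mean α/β = 10.2580.

10.2580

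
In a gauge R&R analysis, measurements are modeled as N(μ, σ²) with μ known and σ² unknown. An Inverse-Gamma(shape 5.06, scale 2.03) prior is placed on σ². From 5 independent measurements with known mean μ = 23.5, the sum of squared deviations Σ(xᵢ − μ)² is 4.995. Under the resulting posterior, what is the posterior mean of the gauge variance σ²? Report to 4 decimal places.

0.6902

With known mean μ and an Inverse-Gamma(α, β) prior on σ², the Normal likelihood is conjugate: posterior is Inv-Gamma(α + n/2, β + Σ(xᵢ−μ)²/2).
Posterior: Inv-Gamma(5.06 + 5/2, 2.03 + 4.995/2) = Inv-Gamma(7.56, 4.5275).
E[σ²|data] = β/(α−1) = 4.5275/6.56 = 0.6902.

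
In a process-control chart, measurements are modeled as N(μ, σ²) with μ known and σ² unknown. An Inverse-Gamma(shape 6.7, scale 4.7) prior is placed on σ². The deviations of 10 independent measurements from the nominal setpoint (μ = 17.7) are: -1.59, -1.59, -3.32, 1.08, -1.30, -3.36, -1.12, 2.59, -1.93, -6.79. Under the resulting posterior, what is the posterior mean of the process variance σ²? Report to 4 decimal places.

4.5522

With known mean μ and an Inverse-Gamma(α, β) prior on σ², the Normal likelihood is conjugate: posterior is Inv-Gamma(α + n/2, β + Σ(xᵢ−μ)²/2).
Σ(xᵢ−μ)² = (-1.59)² + (-1.59)² + (-3.32)² + (1.08)² + (-1.30)² + (-3.36)² + (-1.12)² + (2.59)² + (-1.93)² + (-6.79)² = 88.0161.
Posterior: Inv-Gamma(6.7 + 10/2, 4.7 + 88.0161/2) = Inv-Gamma(11.70, 48.70805).
E[σ²|data] = β/(α−1) = 48.70805/10.70 = 4.5522.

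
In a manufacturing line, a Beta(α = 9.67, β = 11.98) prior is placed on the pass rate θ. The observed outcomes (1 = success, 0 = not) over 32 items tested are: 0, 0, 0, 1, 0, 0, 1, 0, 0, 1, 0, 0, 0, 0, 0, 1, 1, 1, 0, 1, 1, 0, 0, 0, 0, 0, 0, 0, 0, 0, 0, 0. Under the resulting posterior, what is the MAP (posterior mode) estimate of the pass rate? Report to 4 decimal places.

0.3227

The Beta prior is conjugate to a Binomial/Bernoulli likelihood; the update adds successes to α and failures to β.
Posterior: Beta(α+k, β+n−k) = Beta(9.67+8, 11.98+24) = Beta(17.67, 35.98).
Mode of Beta(a,b) for a,b>1 is (a−1)/(a+b−2) = 16.67/51.65 = 0.3227.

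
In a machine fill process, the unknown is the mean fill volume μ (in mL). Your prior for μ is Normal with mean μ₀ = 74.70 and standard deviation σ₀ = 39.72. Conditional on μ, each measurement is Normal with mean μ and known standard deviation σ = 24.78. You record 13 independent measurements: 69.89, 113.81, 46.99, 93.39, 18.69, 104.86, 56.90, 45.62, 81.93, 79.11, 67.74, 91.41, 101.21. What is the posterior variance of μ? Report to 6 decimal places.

45.861436

For Normal data with known variance σ², a Normal(μ₀, σ₀²) prior on μ is conjugate. Posterior precision = 1/σ₀² + n/σ²; posterior mean is the precision-weighted average of μ₀ and x̄.
σ₀² = 39.72² = 1577.6784, σ² = 24.78² = 614.0484; σ² + n·σ₀² = 614.0484 + 13·1577.6784 = 21123.8676.
Posterior precision = 1/σ₀² + n/σ² = 1/1577.6784 + 13/614.0484 = (σ² + n·σ₀²)/(σ₀²σ²) = 21123.8676/(1577.6784·614.0484); posterior variance σₙ² = σ₀²σ²/(σ² + n·σ₀²) = 1577.6784·614.0484/21123.8676 = 45.861436.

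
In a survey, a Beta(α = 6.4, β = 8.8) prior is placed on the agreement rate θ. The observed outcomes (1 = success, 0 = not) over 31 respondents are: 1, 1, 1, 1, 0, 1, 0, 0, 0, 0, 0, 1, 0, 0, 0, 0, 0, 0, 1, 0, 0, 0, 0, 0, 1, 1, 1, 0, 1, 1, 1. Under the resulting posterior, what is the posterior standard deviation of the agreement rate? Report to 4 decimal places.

0.0718

The Beta prior is conjugate to a Binomial/Bernoulli likelihood; the update adds successes to α and failures to β.
Posterior: Beta(α+k, β+n−k) = Beta(6.4+13, 8.8+18) = Beta(19.4, 26.8).
Var = αβ/((α+β)²(α+β+1)) = 19.4·26.8/(46.2²·47.2) = 0.00516072; SD = √0.00516072 = 0.0718.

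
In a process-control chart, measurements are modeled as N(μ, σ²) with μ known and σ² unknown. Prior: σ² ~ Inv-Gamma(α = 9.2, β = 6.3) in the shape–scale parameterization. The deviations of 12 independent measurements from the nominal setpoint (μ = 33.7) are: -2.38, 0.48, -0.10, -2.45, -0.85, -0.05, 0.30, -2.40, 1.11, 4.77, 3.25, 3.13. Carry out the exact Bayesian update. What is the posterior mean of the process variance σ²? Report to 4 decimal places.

With known mean μ and an Inverse-Gamma(α, β) prior on σ², the Normal likelihood is conjugate: posterior is Inv-Gamma(α + n/2, β + Σ(xᵢ−μ)²/2).
Σ(xᵢ−μ)² = (-2.38)² + (0.48)² + (-0.10)² + (-2.45)² + (-0.85)² + (-0.05)² + (0.30)² + (-2.40)² + (1.11)² + (4.77)² + (3.25)² + (3.13)² = 62.8267.
Posterior: Inv-Gamma(9.2 + 12/2, 6.3 + 62.8267/2) = Inv-Gamma(15.20, 37.71335).
E[σ²|data] = β/(α−1) = 37.71335/14.20 = 2.6559.

2.6559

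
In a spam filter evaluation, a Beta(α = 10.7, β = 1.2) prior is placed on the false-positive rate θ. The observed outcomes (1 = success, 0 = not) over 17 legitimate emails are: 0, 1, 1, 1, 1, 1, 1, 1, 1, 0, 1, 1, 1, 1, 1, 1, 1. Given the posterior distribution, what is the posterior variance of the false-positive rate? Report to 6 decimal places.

0.003293

The Beta prior is conjugate to a Binomial/Bernoulli likelihood; the update adds successes to α and failures to β.
Posterior: Beta(α+k, β+n−k) = Beta(10.7+15, 1.2+2) = Beta(25.7, 3.2).
Var = αβ/((α+β)²(α+β+1)) = 25.7·3.2/(28.9²·29.9) = 0.003293.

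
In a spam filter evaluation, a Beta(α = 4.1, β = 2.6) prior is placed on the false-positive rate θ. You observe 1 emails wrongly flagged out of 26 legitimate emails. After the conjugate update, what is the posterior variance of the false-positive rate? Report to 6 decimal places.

0.003906

The Beta prior is conjugate to a Binomial/Bernoulli likelihood; the update adds successes to α and failures to β.
Posterior: Beta(α+k, β+n−k) = Beta(4.1+1, 2.6+25) = Beta(5.1, 27.6).
Var = αβ/((α+β)²(α+β+1)) = 5.1·27.6/(32.7²·33.7) = 0.003906.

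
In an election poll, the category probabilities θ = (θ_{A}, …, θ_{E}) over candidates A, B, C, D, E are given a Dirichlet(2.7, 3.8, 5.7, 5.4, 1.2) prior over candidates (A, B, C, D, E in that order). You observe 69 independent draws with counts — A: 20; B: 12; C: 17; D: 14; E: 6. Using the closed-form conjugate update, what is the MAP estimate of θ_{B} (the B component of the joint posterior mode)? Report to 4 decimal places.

0.1787

The Dirichlet prior is conjugate to the Multinomial likelihood: each posterior αⱼ = prior αⱼ + observed count nⱼ.
Posterior concentration: (22.7, 15.8, 22.7, 19.4, 7.2), total = 87.8.
Joint mode component: (α_{B}−1)/(Σα−K) = 14.8/82.8 = 0.1787.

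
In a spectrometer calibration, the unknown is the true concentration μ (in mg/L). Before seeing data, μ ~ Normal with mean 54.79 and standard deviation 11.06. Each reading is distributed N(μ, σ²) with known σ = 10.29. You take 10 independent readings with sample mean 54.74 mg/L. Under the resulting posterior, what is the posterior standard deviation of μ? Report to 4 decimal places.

3.1217

For Normal data with known variance σ², a Normal(μ₀, σ₀²) prior on μ is conjugate. Posterior precision = 1/σ₀² + n/σ²; posterior mean is the precision-weighted average of μ₀ and x̄.
σ₀² = 11.06² = 122.3236, σ² = 10.29² = 105.8841; σ² + n·σ₀² = 105.8841 + 10·122.3236 = 1329.1201.
Posterior precision = 1/σ₀² + n/σ² = 1/122.3236 + 10/105.8841 = (σ² + n·σ₀²)/(σ₀²σ²) = 1329.1201/(122.3236·105.8841); posterior variance σₙ² = σ₀²σ²/(σ² + n·σ₀²) = 122.3236·105.8841/1329.1201 = 9.744886.
Posterior SD = √σₙ² = √(122.3236·105.8841/1329.1201) = 3.1217.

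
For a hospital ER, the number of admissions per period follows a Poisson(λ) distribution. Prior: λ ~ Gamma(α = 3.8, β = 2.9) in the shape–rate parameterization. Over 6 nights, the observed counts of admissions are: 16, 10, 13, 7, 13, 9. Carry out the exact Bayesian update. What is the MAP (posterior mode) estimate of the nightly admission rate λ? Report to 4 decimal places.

With a Gamma(shape α, rate β) prior, the Poisson likelihood is conjugate: the posterior is Gamma(α + ΣXᵢ, β + n).
Sum of counts S = 68 over n = 6 nights.
Posterior: Gamma(α+S, β+n) = Gamma(3.8+68, 2.9+6) = Gamma(71.8, 8.9).
Mode of Gamma(α,β) for α≥1 is (α−1)/β = 70.8/8.9 = 7.9551.

7.9551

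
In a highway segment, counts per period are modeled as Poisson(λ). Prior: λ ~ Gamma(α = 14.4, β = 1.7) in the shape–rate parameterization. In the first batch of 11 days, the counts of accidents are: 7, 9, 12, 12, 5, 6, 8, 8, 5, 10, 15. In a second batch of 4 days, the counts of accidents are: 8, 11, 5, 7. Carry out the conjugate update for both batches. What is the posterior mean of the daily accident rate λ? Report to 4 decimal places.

With a Gamma(shape α, rate β) prior, the Poisson likelihood is conjugate: the posterior is Gamma(α + ΣXᵢ, β + n).
Batch 1: sum of counts S = 97 over n = 11 days.
After batch 1: Gamma(α+S, β+n) = Gamma(14.4+97, 1.7+11) = Gamma(111.4, 12.7).
Batch 2: sum of counts S = 31 over n = 4 days.
After batch 2: Gamma(α+S, β+n) = Gamma(111.4+31, 12.7+4) = Gamma(142.4, 16.7).
Posterior mean = α/β = 142.4/16.7 = 8.5269.

8.5269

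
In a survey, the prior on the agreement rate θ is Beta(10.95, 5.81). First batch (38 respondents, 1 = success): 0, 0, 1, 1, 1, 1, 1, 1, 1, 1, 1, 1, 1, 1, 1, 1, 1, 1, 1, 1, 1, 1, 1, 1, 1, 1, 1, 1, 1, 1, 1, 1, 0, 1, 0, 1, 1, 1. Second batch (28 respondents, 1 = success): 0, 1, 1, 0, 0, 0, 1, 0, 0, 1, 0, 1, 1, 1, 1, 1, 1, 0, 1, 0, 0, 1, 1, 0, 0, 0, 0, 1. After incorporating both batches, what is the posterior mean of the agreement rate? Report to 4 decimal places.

The Beta prior is conjugate to a Binomial/Bernoulli likelihood; the update adds successes to α and failures to β.
After batch 1: Beta(10.95+34, 5.81+4) = Beta(44.95, 9.81).
After batch 2: Beta(44.95+14, 9.81+14) = Beta(58.95, 23.81).
Posterior mean = α/(α+β) = 58.95/82.76 = 0.7123.

0.7123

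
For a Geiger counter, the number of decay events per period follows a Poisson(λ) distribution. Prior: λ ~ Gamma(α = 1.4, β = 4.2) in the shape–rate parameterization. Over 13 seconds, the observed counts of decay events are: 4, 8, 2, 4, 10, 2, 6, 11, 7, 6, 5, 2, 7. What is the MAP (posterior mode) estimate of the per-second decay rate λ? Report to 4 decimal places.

4.3256

With a Gamma(shape α, rate β) prior, the Poisson likelihood is conjugate: the posterior is Gamma(α + ΣXᵢ, β + n).
Sum of counts S = 74 over n = 13 seconds.
Posterior: Gamma(α+S, β+n) = Gamma(1.4+74, 4.2+13) = Gamma(75.4, 17.2).
Mode of Gamma(α,β) for α≥1 is (α−1)/β = 74.4/17.2 = 4.3256.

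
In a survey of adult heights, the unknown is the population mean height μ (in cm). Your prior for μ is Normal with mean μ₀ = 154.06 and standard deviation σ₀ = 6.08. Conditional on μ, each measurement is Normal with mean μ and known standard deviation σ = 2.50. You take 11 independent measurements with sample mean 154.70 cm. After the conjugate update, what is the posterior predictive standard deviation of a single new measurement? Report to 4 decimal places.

For Normal data with known variance σ², a Normal(μ₀, σ₀²) prior on μ is conjugate. Posterior precision = 1/σ₀² + n/σ²; posterior mean is the precision-weighted average of μ₀ and x̄.
σ₀² = 6.08² = 36.9664, σ² = 2.50² = 6.25; σ² + n·σ₀² = 6.25 + 11·36.9664 = 412.8804.
Posterior precision = 1/σ₀² + n/σ² = 1/36.9664 + 11/6.25 = (σ² + n·σ₀²)/(σ₀²σ²) = 412.8804/(36.9664·6.25); posterior variance σₙ² = σ₀²σ²/(σ² + n·σ₀²) = 36.9664·6.25/412.8804 = 0.559581.
Predictive variance for one new observation = σₙ² + σ² = 36.9664·6.25/412.8804 + 6.25 = σ²·(σ₀² + 412.8804)/412.8804 = 6.25·449.8468/412.8804 = 6.809581; SD = √(6.25·449.8468/412.8804) = 2.6095.

2.6095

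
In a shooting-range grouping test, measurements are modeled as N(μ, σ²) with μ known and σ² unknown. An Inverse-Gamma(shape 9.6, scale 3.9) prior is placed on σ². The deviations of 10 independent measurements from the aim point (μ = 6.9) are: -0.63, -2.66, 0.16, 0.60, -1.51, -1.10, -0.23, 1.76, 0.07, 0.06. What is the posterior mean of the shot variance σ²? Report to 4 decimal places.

With known mean μ and an Inverse-Gamma(α, β) prior on σ², the Normal likelihood is conjugate: posterior is Inv-Gamma(α + n/2, β + Σ(xᵢ−μ)²/2).
Σ(xᵢ−μ)² = (-0.63)² + (-2.66)² + (0.16)² + (0.60)² + (-1.51)² + (-1.10)² + (-0.23)² + (1.76)² + (0.07)² + (0.06)² = 14.5072.
Posterior: Inv-Gamma(9.6 + 10/2, 3.9 + 14.5072/2) = Inv-Gamma(14.60, 11.15360).
E[σ²|data] = β/(α−1) = 11.15360/13.60 = 0.8201.

0.8201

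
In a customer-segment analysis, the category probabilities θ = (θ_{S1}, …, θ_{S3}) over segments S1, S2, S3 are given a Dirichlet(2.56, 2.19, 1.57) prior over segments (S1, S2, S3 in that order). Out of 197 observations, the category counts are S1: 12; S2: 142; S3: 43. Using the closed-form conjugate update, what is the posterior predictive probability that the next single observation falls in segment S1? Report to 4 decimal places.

The Dirichlet prior is conjugate to the Multinomial likelihood: each posterior αⱼ = prior αⱼ + observed count nⱼ.
Posterior concentration: (14.56, 144.19, 44.57), total = 203.32.
P(next = S1 | data) = α_{S1}/Σα = 0.0716.

0.0716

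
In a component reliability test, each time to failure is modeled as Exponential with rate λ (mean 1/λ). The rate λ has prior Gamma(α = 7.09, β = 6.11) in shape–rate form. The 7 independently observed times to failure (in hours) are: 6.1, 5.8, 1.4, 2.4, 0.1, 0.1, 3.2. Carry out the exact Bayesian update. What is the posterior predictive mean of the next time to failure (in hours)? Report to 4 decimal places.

1.9259

With a Gamma(shape α, rate β) prior on the exponential rate λ, the posterior after n observations with total T = Σxᵢ is Gamma(α+n, β+T).
Sum of observations T = 19.1 hours; n = 7.
Posterior: Gamma(7.09+7, 6.11+19.1) = Gamma(14.09, 25.21).
The predictive distribution for the next observation is Lomax; its mean is β/(α−1) = 25.21/13.09 = 1.9259.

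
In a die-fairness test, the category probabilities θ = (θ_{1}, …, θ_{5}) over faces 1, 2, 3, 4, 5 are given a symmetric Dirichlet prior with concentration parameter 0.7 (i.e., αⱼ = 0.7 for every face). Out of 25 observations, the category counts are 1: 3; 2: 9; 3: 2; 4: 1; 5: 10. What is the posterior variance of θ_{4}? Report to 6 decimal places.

The Dirichlet prior is conjugate to the Multinomial likelihood: each posterior αⱼ = prior αⱼ + observed count nⱼ.
Posterior concentration: (3.7, 9.7, 2.7, 1.7, 10.7), total = 28.5.
Var[θ_j] = α_j(Σα−α_j)/((Σα)²(Σα+1)) = 1.7·26.8/(28.5²·29.5) = 0.001901.

0.001901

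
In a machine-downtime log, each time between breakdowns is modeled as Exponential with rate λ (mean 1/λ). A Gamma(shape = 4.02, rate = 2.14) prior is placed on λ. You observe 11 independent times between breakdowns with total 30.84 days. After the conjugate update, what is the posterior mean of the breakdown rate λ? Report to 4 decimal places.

With a Gamma(shape α, rate β) prior on the exponential rate λ, the posterior after n observations with total T = Σxᵢ is Gamma(α+n, β+T).
Posterior: Gamma(4.02+11, 2.14+30.84) = Gamma(15.02, 32.98).
Posterior mean of λ = α/β = 15.02/32.98 = 0.4554.

0.4554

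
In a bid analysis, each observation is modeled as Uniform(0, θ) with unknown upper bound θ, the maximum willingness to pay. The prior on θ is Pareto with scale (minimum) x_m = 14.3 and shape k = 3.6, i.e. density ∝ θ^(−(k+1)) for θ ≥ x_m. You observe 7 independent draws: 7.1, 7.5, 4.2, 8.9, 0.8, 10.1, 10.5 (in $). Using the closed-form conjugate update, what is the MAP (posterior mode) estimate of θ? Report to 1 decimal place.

14.3

A Pareto(scale x_m, shape k) prior on the upper bound θ of Uniform(0, θ) is conjugate: posterior is Pareto(max(x_m, max xᵢ), k + n).
Sample maximum = 10.5; prior scale x_m = 14.3 → posterior scale = max = 14.3.
Posterior shape = 3.6 + 7 = 10.6.
The Pareto density is decreasing on [x_m, ∞), so the mode is x_m = 14.3.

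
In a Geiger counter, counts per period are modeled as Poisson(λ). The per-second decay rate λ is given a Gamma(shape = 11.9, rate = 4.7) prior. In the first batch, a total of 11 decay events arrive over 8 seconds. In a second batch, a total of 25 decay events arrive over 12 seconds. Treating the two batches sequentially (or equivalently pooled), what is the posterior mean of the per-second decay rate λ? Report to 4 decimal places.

1.9393

With a Gamma(shape α, rate β) prior, the Poisson likelihood is conjugate: the posterior is Gamma(α + ΣXᵢ, β + n).
After batch 1: Gamma(α+S, β+n) = Gamma(11.9+11, 4.7+8) = Gamma(22.9, 12.7).
After batch 2: Gamma(α+S, β+n) = Gamma(22.9+25, 12.7+12) = Gamma(47.9, 24.7).
Posterior mean = α/β = 47.9/24.7 = 1.9393.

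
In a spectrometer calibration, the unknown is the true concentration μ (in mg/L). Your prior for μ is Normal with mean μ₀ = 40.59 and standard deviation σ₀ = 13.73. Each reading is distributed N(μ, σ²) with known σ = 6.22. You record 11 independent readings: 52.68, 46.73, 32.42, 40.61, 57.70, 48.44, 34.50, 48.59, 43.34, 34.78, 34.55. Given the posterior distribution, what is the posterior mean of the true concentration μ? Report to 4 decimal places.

43.0754

For Normal data with known variance σ², a Normal(μ₀, σ₀²) prior on μ is conjugate. Posterior precision = 1/σ₀² + n/σ²; posterior mean is the precision-weighted average of μ₀ and x̄.
Σxᵢ = 52.68 + 46.73 + 32.42 + 40.61 + 57.70 + 48.44 + 34.50 + 48.59 + 43.34 + 34.78 + 34.55 = 474.34, so n·x̄ = 474.34.
σ₀² = 13.73² = 188.5129, σ² = 6.22² = 38.6884; σ² + n·σ₀² = 38.6884 + 11·188.5129 = 2112.3303.
Posterior mean = (μ₀/σ₀² + n·x̄/σ²)/(1/σ₀² + n/σ²) = (σ²·μ₀ + σ₀²·n·x̄)/(σ² + n·σ₀²) = (38.6884·40.59 + 188.5129·474.34)/2112.3303 = 90989.571142/2112.3303 = 43.0754.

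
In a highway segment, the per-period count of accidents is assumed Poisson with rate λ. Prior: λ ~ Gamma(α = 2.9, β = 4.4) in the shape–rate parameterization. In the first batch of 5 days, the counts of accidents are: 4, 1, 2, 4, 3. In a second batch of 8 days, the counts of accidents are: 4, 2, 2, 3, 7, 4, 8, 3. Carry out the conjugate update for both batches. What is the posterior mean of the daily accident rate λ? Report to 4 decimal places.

With a Gamma(shape α, rate β) prior, the Poisson likelihood is conjugate: the posterior is Gamma(α + ΣXᵢ, β + n).
Batch 1: sum of counts S = 14 over n = 5 days.
After batch 1: Gamma(α+S, β+n) = Gamma(2.9+14, 4.4+5) = Gamma(16.9, 9.4).
Batch 2: sum of counts S = 33 over n = 8 days.
After batch 2: Gamma(α+S, β+n) = Gamma(16.9+33, 9.4+8) = Gamma(49.9, 17.4).
Posterior mean = α/β = 49.9/17.4 = 2.8678.

2.8678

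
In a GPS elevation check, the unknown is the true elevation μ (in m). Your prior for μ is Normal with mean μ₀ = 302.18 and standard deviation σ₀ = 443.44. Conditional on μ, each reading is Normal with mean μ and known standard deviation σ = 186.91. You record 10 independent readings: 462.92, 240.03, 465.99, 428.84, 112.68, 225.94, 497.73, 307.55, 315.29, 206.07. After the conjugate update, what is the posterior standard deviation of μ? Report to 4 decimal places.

For Normal data with known variance σ², a Normal(μ₀, σ₀²) prior on μ is conjugate. Posterior precision = 1/σ₀² + n/σ²; posterior mean is the precision-weighted average of μ₀ and x̄.
σ₀² = 443.44² = 196639.0336, σ² = 186.91² = 34935.3481; σ² + n·σ₀² = 34935.3481 + 10·196639.0336 = 2001325.6841.
Posterior precision = 1/σ₀² + n/σ² = 1/196639.0336 + 10/34935.3481 = (σ² + n·σ₀²)/(σ₀²σ²) = 2001325.6841/(196639.0336·34935.3481); posterior variance σₙ² = σ₀²σ²/(σ² + n·σ₀²) = 196639.0336·34935.3481/2001325.6841 = 3432.551305.
Posterior SD = √σₙ² = √(196639.0336·34935.3481/2001325.6841) = 58.5880.

58.5880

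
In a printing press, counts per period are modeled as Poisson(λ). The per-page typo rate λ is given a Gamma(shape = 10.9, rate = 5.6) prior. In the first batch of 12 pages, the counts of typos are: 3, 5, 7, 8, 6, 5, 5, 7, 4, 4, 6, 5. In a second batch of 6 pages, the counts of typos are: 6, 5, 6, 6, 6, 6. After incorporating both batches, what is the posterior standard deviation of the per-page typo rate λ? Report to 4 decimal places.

With a Gamma(shape α, rate β) prior, the Poisson likelihood is conjugate: the posterior is Gamma(α + ΣXᵢ, β + n).
Batch 1: sum of counts S = 65 over n = 12 pages.
After batch 1: Gamma(α+S, β+n) = Gamma(10.9+65, 5.6+12) = Gamma(75.9, 17.6).
Batch 2: sum of counts S = 35 over n = 6 pages.
After batch 2: Gamma(α+S, β+n) = Gamma(75.9+35, 17.6+6) = Gamma(110.9, 23.6).
SD = √α/β = √110.9/23.6 = 0.4462.

0.4462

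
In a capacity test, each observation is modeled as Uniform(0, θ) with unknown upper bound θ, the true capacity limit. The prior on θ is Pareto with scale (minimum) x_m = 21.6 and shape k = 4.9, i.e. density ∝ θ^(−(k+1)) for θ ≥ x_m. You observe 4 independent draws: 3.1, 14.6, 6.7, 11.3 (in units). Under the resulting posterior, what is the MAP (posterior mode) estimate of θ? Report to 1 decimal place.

A Pareto(scale x_m, shape k) prior on the upper bound θ of Uniform(0, θ) is conjugate: posterior is Pareto(max(x_m, max xᵢ), k + n).
Sample maximum = 14.6; prior scale x_m = 21.6 → posterior scale = max = 21.6.
Posterior shape = 4.9 + 4 = 8.9.
The Pareto density is decreasing on [x_m, ∞), so the mode is x_m = 21.6.

21.6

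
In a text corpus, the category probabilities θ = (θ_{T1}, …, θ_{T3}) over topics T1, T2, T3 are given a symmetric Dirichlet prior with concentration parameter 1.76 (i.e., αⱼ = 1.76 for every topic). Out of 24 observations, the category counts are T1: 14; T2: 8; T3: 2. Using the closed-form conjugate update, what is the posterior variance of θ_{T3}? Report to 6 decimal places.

The Dirichlet prior is conjugate to the Multinomial likelihood: each posterior αⱼ = prior αⱼ + observed count nⱼ.
Posterior concentration: (15.76, 9.76, 3.76), total = 29.28.
Var[θ_j] = α_j(Σα−α_j)/((Σα)²(Σα+1)) = 3.76·25.52/(29.28²·30.28) = 0.003696.

0.003696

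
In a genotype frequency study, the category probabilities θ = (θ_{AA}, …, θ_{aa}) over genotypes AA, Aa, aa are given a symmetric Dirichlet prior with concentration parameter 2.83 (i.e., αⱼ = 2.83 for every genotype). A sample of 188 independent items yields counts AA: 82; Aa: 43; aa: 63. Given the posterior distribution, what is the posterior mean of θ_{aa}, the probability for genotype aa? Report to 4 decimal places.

The Dirichlet prior is conjugate to the Multinomial likelihood: each posterior αⱼ = prior αⱼ + observed count nⱼ.
Posterior concentration: (84.83, 45.83, 65.83), total = 196.49.
E[θ_{aa}|data] = α_{aa}/Σα = 65.83/196.49 = 0.3350.

0.3350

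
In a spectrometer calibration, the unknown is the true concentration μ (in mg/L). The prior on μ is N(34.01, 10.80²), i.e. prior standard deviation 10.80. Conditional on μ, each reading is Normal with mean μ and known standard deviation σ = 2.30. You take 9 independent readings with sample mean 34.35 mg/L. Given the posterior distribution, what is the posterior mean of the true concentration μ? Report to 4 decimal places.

For Normal data with known variance σ², a Normal(μ₀, σ₀²) prior on μ is conjugate. Posterior precision = 1/σ₀² + n/σ²; posterior mean is the precision-weighted average of μ₀ and x̄.
n·x̄ = 9·34.35 = 309.15.
σ₀² = 10.80² = 116.64, σ² = 2.30² = 5.29; σ² + n·σ₀² = 5.29 + 9·116.64 = 1055.05.
Posterior mean = (μ₀/σ₀² + n·x̄/σ²)/(1/σ₀² + n/σ²) = (σ²·μ₀ + σ₀²·n·x̄)/(σ² + n·σ₀²) = (5.29·34.01 + 116.64·309.15)/1055.05 = 36239.1689/1055.05 = 34.3483.

34.3483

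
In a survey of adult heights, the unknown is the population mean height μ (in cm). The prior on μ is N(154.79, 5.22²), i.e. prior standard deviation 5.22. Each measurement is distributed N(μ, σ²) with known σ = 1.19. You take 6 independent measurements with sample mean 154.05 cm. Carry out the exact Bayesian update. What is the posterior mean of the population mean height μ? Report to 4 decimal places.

154.0564

For Normal data with known variance σ², a Normal(μ₀, σ₀²) prior on μ is conjugate. Posterior precision = 1/σ₀² + n/σ²; posterior mean is the precision-weighted average of μ₀ and x̄.
n·x̄ = 6·154.05 = 924.3.
σ₀² = 5.22² = 27.2484, σ² = 1.19² = 1.4161; σ² + n·σ₀² = 1.4161 + 6·27.2484 = 164.9065.
Posterior mean = (μ₀/σ₀² + n·x̄/σ²)/(1/σ₀² + n/σ²) = (σ²·μ₀ + σ₀²·n·x̄)/(σ² + n·σ₀²) = (1.4161·154.79 + 27.2484·924.3)/164.9065 = 25404.894239/164.9065 = 154.0564.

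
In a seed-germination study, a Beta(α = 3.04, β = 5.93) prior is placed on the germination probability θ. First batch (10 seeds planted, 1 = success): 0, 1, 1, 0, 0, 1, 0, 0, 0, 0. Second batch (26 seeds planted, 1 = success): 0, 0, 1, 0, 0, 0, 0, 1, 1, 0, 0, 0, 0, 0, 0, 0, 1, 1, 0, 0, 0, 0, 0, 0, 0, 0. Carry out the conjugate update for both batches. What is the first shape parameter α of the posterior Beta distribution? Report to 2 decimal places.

The Beta prior is conjugate to a Binomial/Bernoulli likelihood; the update adds successes to α and failures to β.
After batch 1: Beta(3.04+3, 5.93+7) = Beta(6.04, 12.93).
After batch 2: Beta(6.04+5, 12.93+21) = Beta(11.04, 33.93).
Posterior α = 11.04.

11.04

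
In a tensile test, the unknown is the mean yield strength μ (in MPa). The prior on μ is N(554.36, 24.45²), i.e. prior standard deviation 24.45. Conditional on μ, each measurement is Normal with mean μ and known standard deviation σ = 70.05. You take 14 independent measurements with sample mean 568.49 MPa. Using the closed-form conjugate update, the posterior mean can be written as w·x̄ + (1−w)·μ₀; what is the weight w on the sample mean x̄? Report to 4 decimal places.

For Normal data with known variance σ², a Normal(μ₀, σ₀²) prior on μ is conjugate. Posterior precision = 1/σ₀² + n/σ²; posterior mean is the precision-weighted average of μ₀ and x̄.
σ₀² = 24.45² = 597.8025, σ² = 70.05² = 4907.0025. Prior precision 1/σ₀² = 1/597.8025; data precision n/σ² = 14/4907.0025.
w = (n/σ²)/(1/σ₀² + n/σ²) = n·σ₀²/(σ² + n·σ₀²) = 14·597.8025/(4907.0025 + 14·597.8025) = 8369.235/13276.2375 = 0.6304.

0.6304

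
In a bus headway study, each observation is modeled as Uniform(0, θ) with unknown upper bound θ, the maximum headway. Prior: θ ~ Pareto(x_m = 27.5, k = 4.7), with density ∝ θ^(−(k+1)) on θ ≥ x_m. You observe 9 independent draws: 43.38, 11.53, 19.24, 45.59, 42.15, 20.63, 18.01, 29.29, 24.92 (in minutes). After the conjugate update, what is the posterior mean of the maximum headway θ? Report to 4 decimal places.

A Pareto(scale x_m, shape k) prior on the upper bound θ of Uniform(0, θ) is conjugate: posterior is Pareto(max(x_m, max xᵢ), k + n).
Sample maximum = 45.59; prior scale x_m = 27.5 → posterior scale = max = 45.59.
Posterior shape = 4.7 + 9 = 13.7.
E[θ|data] = k·x_m/(k−1) = 13.7·45.59/12.7 = 49.1798.

49.1798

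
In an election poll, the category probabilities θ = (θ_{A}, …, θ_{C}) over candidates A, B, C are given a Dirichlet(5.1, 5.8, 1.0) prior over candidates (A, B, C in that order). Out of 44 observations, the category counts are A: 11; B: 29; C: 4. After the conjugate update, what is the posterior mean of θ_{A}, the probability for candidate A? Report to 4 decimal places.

0.2880

The Dirichlet prior is conjugate to the Multinomial likelihood: each posterior αⱼ = prior αⱼ + observed count nⱼ.
Posterior concentration: (16.1, 34.8, 5.0), total = 55.9.
E[θ_{A}|data] = α_{A}/Σα = 16.1/55.9 = 0.2880.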